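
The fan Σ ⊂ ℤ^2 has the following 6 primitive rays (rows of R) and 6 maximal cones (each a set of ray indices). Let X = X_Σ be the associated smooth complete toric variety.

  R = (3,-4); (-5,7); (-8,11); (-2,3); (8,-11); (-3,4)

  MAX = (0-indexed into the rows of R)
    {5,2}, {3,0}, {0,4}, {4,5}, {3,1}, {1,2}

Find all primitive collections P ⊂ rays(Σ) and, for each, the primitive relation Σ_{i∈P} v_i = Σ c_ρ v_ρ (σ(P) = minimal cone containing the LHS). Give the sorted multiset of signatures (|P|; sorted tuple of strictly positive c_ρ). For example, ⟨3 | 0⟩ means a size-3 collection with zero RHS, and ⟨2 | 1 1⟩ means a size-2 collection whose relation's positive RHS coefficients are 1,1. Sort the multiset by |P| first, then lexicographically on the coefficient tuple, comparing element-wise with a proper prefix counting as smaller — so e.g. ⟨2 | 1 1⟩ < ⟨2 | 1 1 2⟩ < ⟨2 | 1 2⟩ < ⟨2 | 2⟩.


Minimal non-faces — 9 found among 6 rays, 6 max cones:

  P = {0,5}:  v_{0} + v_{5} = 0  ⇒ sig = ⟨2 | 0⟩
  P = {2,4}:  v_{2} + v_{4} = 0  ⇒ sig = ⟨2 | 0⟩
  P = {0,1}:  v_{0} + v_{1} = v_{3}  ⇒ sig = ⟨2 | 1⟩
  P = {0,2}:  v_{0} + v_{2} = v_{1}  ⇒ sig = ⟨2 | 1⟩
  P = {1,4}:  v_{1} + v_{4} = v_{0}  ⇒ sig = ⟨2 | 1⟩
  P = {1,5}:  v_{1} + v_{5} = v_{2}  ⇒ sig = ⟨2 | 1⟩
  P = {3,5}:  v_{3} + v_{5} = v_{1}  ⇒ sig = ⟨2 | 1⟩
  P = {2,3}:  v_{2} + v_{3} = 2·v_{1}  ⇒ sig = ⟨2 | 2⟩
  P = {3,4}:  v_{3} + v_{4} = 2·v_{0}  ⇒ sig = ⟨2 | 2⟩

Sorted signature multiset PRS(X):
    ⟨2 | 0⟩
    ⟨2 | 0⟩
    ⟨2 | 1⟩
    ⟨2 | 1⟩
    ⟨2 | 1⟩
    ⟨2 | 1⟩
    ⟨2 | 1⟩
    ⟨2 | 2⟩
    ⟨2 | 2⟩


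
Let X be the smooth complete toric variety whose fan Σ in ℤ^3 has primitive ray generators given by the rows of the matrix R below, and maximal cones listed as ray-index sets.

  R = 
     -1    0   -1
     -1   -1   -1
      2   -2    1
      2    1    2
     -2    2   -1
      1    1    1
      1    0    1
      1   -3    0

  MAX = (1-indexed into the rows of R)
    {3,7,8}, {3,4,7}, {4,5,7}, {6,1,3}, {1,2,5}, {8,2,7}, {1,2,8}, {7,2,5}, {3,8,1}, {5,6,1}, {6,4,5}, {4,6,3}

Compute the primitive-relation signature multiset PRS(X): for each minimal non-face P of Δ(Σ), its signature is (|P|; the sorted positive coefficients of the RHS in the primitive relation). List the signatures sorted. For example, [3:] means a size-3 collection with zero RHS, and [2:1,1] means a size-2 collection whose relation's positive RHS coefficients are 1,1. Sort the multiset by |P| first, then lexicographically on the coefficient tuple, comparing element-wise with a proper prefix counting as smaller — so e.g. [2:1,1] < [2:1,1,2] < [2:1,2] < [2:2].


|primitive collections| = 10. Relations:

  P={1,7}:  v_{1} + v_{7} = 0  →  sig = [2:]
  P={2,6}:  v_{2} + v_{6} = 0  →  sig = [2:]
  P={3,5}:  v_{3} + v_{5} = 0  →  sig = [2:]
  P={1,4}:  v_{1} + v_{4} = v_{6}  →  sig = [2:1]
  P={2,3}:  v_{2} + v_{3} = v_{8}  →  sig = [2:1]
  P={2,4}:  v_{2} + v_{4} = v_{7}  →  sig = [2:1]
  P={5,8}:  v_{5} + v_{8} = v_{2}  →  sig = [2:1]
  P={6,7}:  v_{6} + v_{7} = v_{4}  →  sig = [2:1]
  P={6,8}:  v_{6} + v_{8} = v_{3}  →  sig = [2:1]
  P={4,8}:  v_{4} + v_{8} = v_{3} + v_{7}  →  sig = [2:1,1]

Sorted signature multiset PRS(X):
    |P|=2: 10 collections, coeffs (), (), (), (1), (1), (1), (1), (1), (1), (1,1)


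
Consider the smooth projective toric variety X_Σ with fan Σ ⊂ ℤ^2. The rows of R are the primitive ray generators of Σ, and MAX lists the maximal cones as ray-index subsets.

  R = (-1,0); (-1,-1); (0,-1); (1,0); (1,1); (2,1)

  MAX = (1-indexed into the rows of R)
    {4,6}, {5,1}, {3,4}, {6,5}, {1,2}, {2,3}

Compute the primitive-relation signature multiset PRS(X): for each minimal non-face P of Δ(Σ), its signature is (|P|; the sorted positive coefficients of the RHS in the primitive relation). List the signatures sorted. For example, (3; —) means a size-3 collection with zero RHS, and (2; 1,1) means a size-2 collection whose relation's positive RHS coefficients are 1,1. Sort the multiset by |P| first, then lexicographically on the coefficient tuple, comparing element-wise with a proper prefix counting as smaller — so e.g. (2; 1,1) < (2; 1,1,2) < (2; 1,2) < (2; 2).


|primitive collections| = 9. Relations:

  {1,4}:  v_{1} + v_{4} = 0  ⇒ sig = (2; —)
  {2,5}:  v_{2} + v_{5} = 0  ⇒ sig = (2; —)
  {1,3}:  v_{1} + v_{3} = v_{2}  ⇒ sig = (2; 1)
  {1,6}:  v_{1} + v_{6} = v_{5}  ⇒ sig = (2; 1)
  {2,4}:  v_{2} + v_{4} = v_{3}  ⇒ sig = (2; 1)
  {2,6}:  v_{2} + v_{6} = v_{4}  ⇒ sig = (2; 1)
  {3,5}:  v_{3} + v_{5} = v_{4}  ⇒ sig = (2; 1)
  {4,5}:  v_{4} + v_{5} = v_{6}  ⇒ sig = (2; 1)
  {3,6}:  v_{3} + v_{6} = 2·v_{4}  ⇒ sig = (2; 2)

Signatures (|P|; sorted positive RHS coefficients), sorted:
{ (2; —) ×2,  (2; 1) ×6,  (2; 2) }


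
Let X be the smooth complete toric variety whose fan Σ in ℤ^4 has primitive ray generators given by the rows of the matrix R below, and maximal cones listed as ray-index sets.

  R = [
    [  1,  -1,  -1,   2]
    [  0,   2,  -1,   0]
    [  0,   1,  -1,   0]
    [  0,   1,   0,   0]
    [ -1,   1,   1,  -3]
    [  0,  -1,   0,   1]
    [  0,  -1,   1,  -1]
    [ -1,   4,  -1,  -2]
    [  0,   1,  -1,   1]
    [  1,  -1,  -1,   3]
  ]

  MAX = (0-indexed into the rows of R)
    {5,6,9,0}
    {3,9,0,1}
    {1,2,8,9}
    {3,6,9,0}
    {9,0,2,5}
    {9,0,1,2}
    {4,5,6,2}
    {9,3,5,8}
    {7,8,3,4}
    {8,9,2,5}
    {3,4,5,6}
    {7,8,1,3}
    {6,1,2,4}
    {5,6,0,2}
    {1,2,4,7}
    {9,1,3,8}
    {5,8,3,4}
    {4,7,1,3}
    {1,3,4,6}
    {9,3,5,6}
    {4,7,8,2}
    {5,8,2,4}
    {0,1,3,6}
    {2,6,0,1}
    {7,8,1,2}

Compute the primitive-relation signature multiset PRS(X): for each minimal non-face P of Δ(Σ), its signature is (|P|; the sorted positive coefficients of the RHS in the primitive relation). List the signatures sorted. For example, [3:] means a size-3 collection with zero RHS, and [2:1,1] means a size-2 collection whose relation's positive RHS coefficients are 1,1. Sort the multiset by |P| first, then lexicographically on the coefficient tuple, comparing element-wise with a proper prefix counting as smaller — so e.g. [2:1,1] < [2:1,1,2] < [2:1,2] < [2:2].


The 14 primitive collections of Σ (r=10, n=4):

  {4,9}:  v_{4} + v_{9} = 0 ; sig = [2:]
  {6,8}:  v_{6} + v_{8} = 0 ; sig = [2:]
  {1,5}:  v_{1} + v_{5} = v_{8} ; sig = [2:1]
  {2,3}:  v_{2} + v_{3} = v_{1} ; sig = [2:1]
  {0,4}:  v_{0} + v_{4} = v_{2} + v_{6} ; sig = [2:1,1]
  {0,7}:  v_{0} + v_{7} = v_{1} + v_{2} ; sig = [2:1,1]
  {0,8}:  v_{0} + v_{8} = v_{2} + v_{9} ; sig = [2:1,1]
  {6,7}:  v_{6} + v_{7} = v_{1} + v_{4} ; sig = [2:1,1]
  {7,9}:  v_{7} + v_{9} = v_{1} + v_{8} ; sig = [2:1,1]
  {5,7}:  v_{5} + v_{7} = v_{4} + 2·v_{8} ; sig = [2:1,2]
  {0,3,5}:  v_{0} + v_{3} + v_{5} = v_{9} ; sig = [3:1]
  {1,4,8}:  v_{1} + v_{4} + v_{8} = v_{7} ; sig = [3:1]
  {2,6,9}:  v_{2} + v_{6} + v_{9} = v_{0} ; sig = [3:1]
  {1,6,9}:  v_{1} + v_{6} + v_{9} = v_{0} + v_{3} ; sig = [3:1,1]

Hence PRS(X_Σ) =
    [2:]
    [2:]
    [2:1]
    [2:1]
    [2:1,1]
    [2:1,1]
    [2:1,1]
    [2:1,1]
    [2:1,1]
    [2:1,2]
    [3:1]
    [3:1]
    [3:1]
    [3:1,1]


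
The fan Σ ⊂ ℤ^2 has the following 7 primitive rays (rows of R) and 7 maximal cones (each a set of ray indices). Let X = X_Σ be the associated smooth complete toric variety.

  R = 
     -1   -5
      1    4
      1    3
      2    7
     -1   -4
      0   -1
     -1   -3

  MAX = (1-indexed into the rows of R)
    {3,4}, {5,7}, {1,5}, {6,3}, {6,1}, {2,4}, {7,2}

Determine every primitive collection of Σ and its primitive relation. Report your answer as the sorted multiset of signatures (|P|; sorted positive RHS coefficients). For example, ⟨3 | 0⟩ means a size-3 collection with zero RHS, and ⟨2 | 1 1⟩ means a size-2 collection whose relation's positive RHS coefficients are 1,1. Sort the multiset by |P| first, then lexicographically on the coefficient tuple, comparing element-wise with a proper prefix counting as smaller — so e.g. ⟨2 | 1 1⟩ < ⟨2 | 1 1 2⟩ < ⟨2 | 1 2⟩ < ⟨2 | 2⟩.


14 collections generate NE(X_Σ); each relation:

  • {2,5}:  v_{2} + v_{5} = 0  ⇒ sig = ⟨2 | 0⟩
  • {3,7}:  v_{3} + v_{7} = 0  ⇒ sig = ⟨2 | 0⟩
  • {1,2}:  v_{1} + v_{2} = v_{6}  ⇒ sig = ⟨2 | 1⟩
  • {2,3}:  v_{2} + v_{3} = v_{4}  ⇒ sig = ⟨2 | 1⟩
  • {2,6}:  v_{2} + v_{6} = v_{3}  ⇒ sig = ⟨2 | 1⟩
  • {3,5}:  v_{3} + v_{5} = v_{6}  ⇒ sig = ⟨2 | 1⟩
  • {4,5}:  v_{4} + v_{5} = v_{3}  ⇒ sig = ⟨2 | 1⟩
  • {4,7}:  v_{4} + v_{7} = v_{2}  ⇒ sig = ⟨2 | 1⟩
  • {5,6}:  v_{5} + v_{6} = v_{1}  ⇒ sig = ⟨2 | 1⟩
  • {6,7}:  v_{6} + v_{7} = v_{5}  ⇒ sig = ⟨2 | 1⟩
  • {1,4}:  v_{1} + v_{4} = v_{3} + v_{6}  ⇒ sig = ⟨2 | 1 1⟩
  • {1,3}:  v_{1} + v_{3} = 2·v_{6}  ⇒ sig = ⟨2 | 2⟩
  • {1,7}:  v_{1} + v_{7} = 2·v_{5}  ⇒ sig = ⟨2 | 2⟩
  • {4,6}:  v_{4} + v_{6} = 2·v_{3}  ⇒ sig = ⟨2 | 2⟩

Sorted signature multiset PRS(X):
    ⟨2 | 0⟩
    ⟨2 | 0⟩
    ⟨2 | 1⟩
    ⟨2 | 1⟩
    ⟨2 | 1⟩
    ⟨2 | 1⟩
    ⟨2 | 1⟩
    ⟨2 | 1⟩
    ⟨2 | 1⟩
    ⟨2 | 1⟩
    ⟨2 | 1 1⟩
    ⟨2 | 2⟩
    ⟨2 | 2⟩
    ⟨2 | 2⟩


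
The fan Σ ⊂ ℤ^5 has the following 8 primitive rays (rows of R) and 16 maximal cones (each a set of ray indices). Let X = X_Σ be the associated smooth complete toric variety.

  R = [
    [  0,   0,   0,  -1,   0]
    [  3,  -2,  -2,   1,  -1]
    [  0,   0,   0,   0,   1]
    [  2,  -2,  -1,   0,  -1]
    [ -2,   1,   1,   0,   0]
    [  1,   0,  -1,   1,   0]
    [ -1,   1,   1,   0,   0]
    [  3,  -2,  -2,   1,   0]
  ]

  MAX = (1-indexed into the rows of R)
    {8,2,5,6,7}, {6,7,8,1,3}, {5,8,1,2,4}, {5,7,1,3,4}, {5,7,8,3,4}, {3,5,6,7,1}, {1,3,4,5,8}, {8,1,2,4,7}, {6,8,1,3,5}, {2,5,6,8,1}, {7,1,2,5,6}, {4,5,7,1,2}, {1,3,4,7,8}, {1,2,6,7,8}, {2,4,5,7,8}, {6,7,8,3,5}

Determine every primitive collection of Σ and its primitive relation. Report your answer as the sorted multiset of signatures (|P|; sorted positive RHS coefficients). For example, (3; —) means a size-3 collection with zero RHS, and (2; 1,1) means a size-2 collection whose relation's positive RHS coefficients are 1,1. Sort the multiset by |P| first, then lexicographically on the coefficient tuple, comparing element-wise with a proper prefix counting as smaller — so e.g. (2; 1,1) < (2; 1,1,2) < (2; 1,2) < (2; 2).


Δ(Σ) — 8 vertices, 3 min non-faces:

  P = {2,3}:  v_{2} + v_{3} = v_{8} — sig = (2; 1)
  P = {4,6}:  v_{4} + v_{6} = v_{2} — sig = (2; 1)
  P = {1,5,7,8}:  v_{1} + v_{5} + v_{7} + v_{8} = 0 — sig = (4; —)

Sorted signature multiset PRS(X):
{ (2; 1) ×2,  (4; —) }


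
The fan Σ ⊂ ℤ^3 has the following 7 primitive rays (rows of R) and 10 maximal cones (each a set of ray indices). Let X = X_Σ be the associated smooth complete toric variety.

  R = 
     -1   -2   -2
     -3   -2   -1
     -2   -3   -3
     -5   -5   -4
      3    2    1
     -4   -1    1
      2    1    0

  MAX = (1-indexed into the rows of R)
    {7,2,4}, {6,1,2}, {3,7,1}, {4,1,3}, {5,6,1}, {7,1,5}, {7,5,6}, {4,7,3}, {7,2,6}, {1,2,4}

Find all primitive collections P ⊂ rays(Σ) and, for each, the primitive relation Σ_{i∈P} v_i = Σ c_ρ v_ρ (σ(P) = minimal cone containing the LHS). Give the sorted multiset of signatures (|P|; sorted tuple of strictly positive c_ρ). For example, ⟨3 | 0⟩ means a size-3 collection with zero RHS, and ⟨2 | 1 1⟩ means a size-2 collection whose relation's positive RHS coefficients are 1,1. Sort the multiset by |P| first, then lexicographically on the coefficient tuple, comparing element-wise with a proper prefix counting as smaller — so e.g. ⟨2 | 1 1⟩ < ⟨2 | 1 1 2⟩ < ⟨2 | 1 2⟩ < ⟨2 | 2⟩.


Σ has 9 primitive collections:

  P = {2,5}:  v_{2} + v_{5} = 0  →  sig = ⟨2 | 0⟩
  P = {2,3}:  v_{2} + v_{3} = v_{4}  →  sig = ⟨2 | 1⟩
  P = {4,5}:  v_{4} + v_{5} = v_{3}  →  sig = ⟨2 | 1⟩
  P = {3,5}:  v_{3} + v_{5} = v_{1} + v_{7}  →  sig = ⟨2 | 1 1⟩
  P = {3,6}:  v_{3} + v_{6} = 2·v_{2}  →  sig = ⟨2 | 2⟩
  P = {4,6}:  v_{4} + v_{6} = 3·v_{2}  →  sig = ⟨2 | 3⟩
  P = {1,2,7}:  v_{1} + v_{2} + v_{7} = v_{3}  →  sig = ⟨3 | 1⟩
  P = {1,6,7}:  v_{1} + v_{6} + v_{7} = v_{2}  →  sig = ⟨3 | 1⟩
  P = {1,4,7}:  v_{1} + v_{4} + v_{7} = 2·v_{3}  →  sig = ⟨3 | 2⟩

Sorted signature multiset PRS(X):
    |P|=2: 6 collections, coeffs (), (1), (1), (1,1), (2), (3)
    |P|=3: 3 collections, coeffs (1), (1), (2)


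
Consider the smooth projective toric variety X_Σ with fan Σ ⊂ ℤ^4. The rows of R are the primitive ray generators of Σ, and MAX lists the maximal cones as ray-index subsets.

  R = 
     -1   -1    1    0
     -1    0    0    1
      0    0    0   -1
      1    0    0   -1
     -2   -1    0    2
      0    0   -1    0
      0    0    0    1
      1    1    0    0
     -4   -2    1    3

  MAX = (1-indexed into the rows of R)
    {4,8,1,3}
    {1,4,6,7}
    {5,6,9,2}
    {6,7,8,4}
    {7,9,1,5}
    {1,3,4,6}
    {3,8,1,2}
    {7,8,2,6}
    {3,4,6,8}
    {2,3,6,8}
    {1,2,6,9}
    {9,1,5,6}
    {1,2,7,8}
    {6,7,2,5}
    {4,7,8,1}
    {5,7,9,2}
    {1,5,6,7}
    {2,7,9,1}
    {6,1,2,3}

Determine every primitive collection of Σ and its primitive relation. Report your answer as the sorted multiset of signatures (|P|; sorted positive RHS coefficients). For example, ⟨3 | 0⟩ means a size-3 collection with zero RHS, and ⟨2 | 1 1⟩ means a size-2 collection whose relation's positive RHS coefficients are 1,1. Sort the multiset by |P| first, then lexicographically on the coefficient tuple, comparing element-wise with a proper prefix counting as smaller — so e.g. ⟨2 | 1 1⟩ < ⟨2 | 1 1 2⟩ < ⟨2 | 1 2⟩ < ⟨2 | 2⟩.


The 12 primitive collections of Σ (r=9, n=4):

  P={2,4}:  v_{2} + v_{4} = 0 ; sig = ⟨2 | 0⟩
  P={3,7}:  v_{3} + v_{7} = 0 ; sig = ⟨2 | 0⟩
  P={4,9}:  v_{4} + v_{9} = v_{1} + v_{5} ; sig = ⟨2 | 1 1⟩
  P={5,8}:  v_{5} + v_{8} = v_{2} + v_{7} ; sig = ⟨2 | 1 1⟩
  P={3,5}:  v_{3} + v_{5} = v_{1} + v_{2} + v_{6} ; sig = ⟨2 | 1 1 1⟩
  P={4,5}:  v_{4} + v_{5} = v_{1} + v_{6} + v_{7} ; sig = ⟨2 | 1 1 1⟩
  P={8,9}:  v_{8} + v_{9} = v_{1} + 2·v_{2} + v_{7} ; sig = ⟨2 | 1 1 2⟩
  P={3,9}:  v_{3} + v_{9} = 2·v_{1} + 2·v_{2} + v_{6} ; sig = ⟨2 | 1 2 2⟩
  P={1,6,8}:  v_{1} + v_{6} + v_{8} = 0 ; sig = ⟨3 | 0⟩
  P={1,2,5}:  v_{1} + v_{2} + v_{5} = v_{9} ; sig = ⟨3 | 1⟩
  P={6,7,9}:  v_{6} + v_{7} + v_{9} = 2·v_{5} ; sig = ⟨3 | 2⟩
  P={1,2,6,7}:  v_{1} + v_{2} + v_{6} + v_{7} = v_{5} ; sig = ⟨4 | 1⟩

so the primitive-relation signature multiset is
[⟨2 | 0⟩, ⟨2 | 0⟩, ⟨2 | 1 1⟩, ⟨2 | 1 1⟩, ⟨2 | 1 1 1⟩, ⟨2 | 1 1 1⟩, ⟨2 | 1 1 2⟩, ⟨2 | 1 2 2⟩, ⟨3 | 0⟩, ⟨3 | 1⟩, ⟨3 | 2⟩, ⟨4 | 1⟩]


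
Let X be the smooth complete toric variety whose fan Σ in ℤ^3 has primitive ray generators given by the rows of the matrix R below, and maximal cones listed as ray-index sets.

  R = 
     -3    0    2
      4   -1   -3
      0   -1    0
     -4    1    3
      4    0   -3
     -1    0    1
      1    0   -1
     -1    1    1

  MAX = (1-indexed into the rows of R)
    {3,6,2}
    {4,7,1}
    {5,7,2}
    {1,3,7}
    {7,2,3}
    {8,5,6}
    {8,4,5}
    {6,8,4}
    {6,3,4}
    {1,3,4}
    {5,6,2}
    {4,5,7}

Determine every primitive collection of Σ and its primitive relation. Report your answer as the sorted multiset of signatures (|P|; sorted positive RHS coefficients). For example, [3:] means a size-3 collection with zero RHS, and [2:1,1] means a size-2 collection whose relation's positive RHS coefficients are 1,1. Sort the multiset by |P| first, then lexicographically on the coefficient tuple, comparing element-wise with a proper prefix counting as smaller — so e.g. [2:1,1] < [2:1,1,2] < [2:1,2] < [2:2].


12 minimal non-faces of Δ(Σ) (on 8 rays):

  • {2,4}:  v_{2} + v_{4} = 0  so sig = [2:]
  • {6,7}:  v_{6} + v_{7} = 0  so sig = [2:]
  • {1,5}:  v_{1} + v_{5} = v_{7}  so sig = [2:1]
  • {1,8}:  v_{1} + v_{8} = v_{4}  so sig = [2:1]
  • {3,5}:  v_{3} + v_{5} = v_{2}  so sig = [2:1]
  • {3,8}:  v_{3} + v_{8} = v_{6}  so sig = [2:1]
  • {1,2}:  v_{1} + v_{2} = v_{3} + v_{7}  so sig = [2:1,1]
  • {1,6}:  v_{1} + v_{6} = v_{3} + v_{4}  so sig = [2:1,1]
  • {2,8}:  v_{2} + v_{8} = v_{5} + v_{6}  so sig = [2:1,1]
  • {7,8}:  v_{7} + v_{8} = v_{4} + v_{5}  so sig = [2:1,1]
  • {3,4,7}:  v_{3} + v_{4} + v_{7} = v_{1}  so sig = [3:1]
  • {4,5,6}:  v_{4} + v_{5} + v_{6} = v_{8}  so sig = [3:1]

so the primitive-relation signature multiset is
[[2:], [2:], [2:1], [2:1], [2:1], [2:1], [2:1,1], [2:1,1], [2:1,1], [2:1,1], [3:1], [3:1]]


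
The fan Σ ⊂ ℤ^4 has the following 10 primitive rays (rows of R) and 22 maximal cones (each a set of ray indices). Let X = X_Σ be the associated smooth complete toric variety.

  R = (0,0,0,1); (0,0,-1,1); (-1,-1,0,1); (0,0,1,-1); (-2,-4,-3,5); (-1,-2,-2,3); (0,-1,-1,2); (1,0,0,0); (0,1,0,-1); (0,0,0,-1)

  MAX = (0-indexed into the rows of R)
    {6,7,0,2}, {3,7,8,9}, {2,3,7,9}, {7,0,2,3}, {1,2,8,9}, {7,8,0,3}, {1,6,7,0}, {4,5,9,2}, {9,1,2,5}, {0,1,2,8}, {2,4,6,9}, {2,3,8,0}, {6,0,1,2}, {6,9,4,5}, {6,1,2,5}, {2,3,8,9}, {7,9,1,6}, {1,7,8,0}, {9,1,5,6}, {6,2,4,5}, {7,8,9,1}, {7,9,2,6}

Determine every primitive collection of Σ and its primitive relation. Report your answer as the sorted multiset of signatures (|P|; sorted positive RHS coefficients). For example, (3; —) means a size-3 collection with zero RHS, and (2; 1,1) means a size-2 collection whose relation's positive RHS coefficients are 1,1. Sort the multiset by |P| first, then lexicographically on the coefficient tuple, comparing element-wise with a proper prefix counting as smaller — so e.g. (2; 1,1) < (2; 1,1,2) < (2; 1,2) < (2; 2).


Minimal non-faces — 17 found among 10 rays, 22 max cones:

  P={0,9}:  v_{0} + v_{9} = 0  →  sig = (2; —)
  P={1,3}:  v_{1} + v_{3} = 0  →  sig = (2; —)
  P={6,8}:  v_{6} + v_{8} = v_{1}  →  sig = (2; 1)
  P={3,6}:  v_{3} + v_{6} = v_{2} + v_{7}  →  sig = (2; 1,1)
  P={0,4}:  v_{0} + v_{4} = v_{2} + v_{5} + v_{6}  →  sig = (2; 1,1,1)
  P={0,5}:  v_{0} + v_{5} = v_{1} + v_{2} + v_{6}  →  sig = (2; 1,1,1)
  P={3,5}:  v_{3} + v_{5} = v_{2} + v_{6} + v_{9}  →  sig = (2; 1,1,1)
  P={4,8}:  v_{4} + v_{8} = v_{1} + v_{2} + v_{5} + v_{9}  →  sig = (2; 1,1,1,1)
  P={5,8}:  v_{5} + v_{8} = 2·v_{1} + v_{2} + v_{9}  →  sig = (2; 1,1,2)
  P={5,7}:  v_{5} + v_{7} = 2·v_{6} + v_{9}  →  sig = (2; 1,2)
  P={4,7}:  v_{4} + v_{7} = v_{2} + 3·v_{6} + 2·v_{9}  →  sig = (2; 1,2,3)
  P={1,4}:  v_{1} + v_{4} = 2·v_{5}  →  sig = (2; 2)
  P={3,4}:  v_{3} + v_{4} = 2·v_{2} + 2·v_{6} + 2·v_{9}  →  sig = (2; 2,2,2)
  P={2,7,8}:  v_{2} + v_{7} + v_{8} = 0  →  sig = (3; —)
  P={1,2,7}:  v_{1} + v_{2} + v_{7} = v_{6}  →  sig = (3; 1)
  P={1,2,6,9}:  v_{1} + v_{2} + v_{6} + v_{9} = v_{5}  →  sig = (4; 1)
  P={2,5,6,9}:  v_{2} + v_{5} + v_{6} + v_{9} = v_{4}  →  sig = (4; 1)

Hence PRS(X_Σ) =
    (2; —)
    (2; —)
    (2; 1)
    (2; 1,1)
    (2; 1,1,1)
    (2; 1,1,1)
    (2; 1,1,1)
    (2; 1,1,1,1)
    (2; 1,1,2)
    (2; 1,2)
    (2; 1,2,3)
    (2; 2)
    (2; 2,2,2)
    (3; —)
    (3; 1)
    (4; 1)
    (4; 1)


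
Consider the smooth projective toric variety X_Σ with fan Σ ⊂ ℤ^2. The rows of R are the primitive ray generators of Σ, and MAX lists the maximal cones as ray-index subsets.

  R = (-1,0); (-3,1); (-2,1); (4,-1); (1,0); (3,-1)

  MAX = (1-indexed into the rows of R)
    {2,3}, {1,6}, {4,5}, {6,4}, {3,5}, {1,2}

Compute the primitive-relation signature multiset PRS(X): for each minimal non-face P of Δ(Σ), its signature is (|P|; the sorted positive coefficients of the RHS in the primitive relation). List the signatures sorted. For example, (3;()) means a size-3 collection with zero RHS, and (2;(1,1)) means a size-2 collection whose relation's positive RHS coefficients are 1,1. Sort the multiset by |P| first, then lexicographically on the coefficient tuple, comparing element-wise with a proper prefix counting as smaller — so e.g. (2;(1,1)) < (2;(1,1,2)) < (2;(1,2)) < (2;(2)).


9 collections generate NE(X_Σ); each relation:

  {1,5}:  v_{1} + v_{5} = 0  ⟹  sig = (2;())
  {2,6}:  v_{2} + v_{6} = 0  ⟹  sig = (2;())
  {1,3}:  v_{1} + v_{3} = v_{2}  ⟹  sig = (2;(1))
  {1,4}:  v_{1} + v_{4} = v_{6}  ⟹  sig = (2;(1))
  {2,4}:  v_{2} + v_{4} = v_{5}  ⟹  sig = (2;(1))
  {2,5}:  v_{2} + v_{5} = v_{3}  ⟹  sig = (2;(1))
  {3,6}:  v_{3} + v_{6} = v_{5}  ⟹  sig = (2;(1))
  {5,6}:  v_{5} + v_{6} = v_{4}  ⟹  sig = (2;(1))
  {3,4}:  v_{3} + v_{4} = 2·v_{5}  ⟹  sig = (2;(2))

Signatures (|P|; sorted positive RHS coefficients), sorted:
[(2;()), (2;()), (2;(1)), (2;(1)), (2;(1)), (2;(1)), (2;(1)), (2;(1)), (2;(2))]


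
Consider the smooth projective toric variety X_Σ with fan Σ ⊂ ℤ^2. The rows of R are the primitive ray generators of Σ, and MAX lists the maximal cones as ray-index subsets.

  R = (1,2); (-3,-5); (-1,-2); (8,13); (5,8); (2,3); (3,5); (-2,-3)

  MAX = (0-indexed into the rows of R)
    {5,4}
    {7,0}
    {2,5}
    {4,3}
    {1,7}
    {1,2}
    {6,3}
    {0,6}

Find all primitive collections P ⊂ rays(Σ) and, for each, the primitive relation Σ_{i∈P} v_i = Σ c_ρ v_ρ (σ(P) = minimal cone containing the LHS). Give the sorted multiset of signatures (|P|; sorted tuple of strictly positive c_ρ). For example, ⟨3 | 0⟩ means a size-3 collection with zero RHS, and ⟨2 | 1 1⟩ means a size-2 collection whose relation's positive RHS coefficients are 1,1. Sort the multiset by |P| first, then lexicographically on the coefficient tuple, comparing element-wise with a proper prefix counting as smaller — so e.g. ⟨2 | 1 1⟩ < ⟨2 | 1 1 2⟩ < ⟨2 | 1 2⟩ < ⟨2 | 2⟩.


The 20 primitive collections of Σ (r=8, n=2):

  P={0,2}:  v_{0} + v_{2} = 0  so sig = ⟨2 | 0⟩
  P={1,6}:  v_{1} + v_{6} = 0  so sig = ⟨2 | 0⟩
  P={5,7}:  v_{5} + v_{7} = 0  so sig = ⟨2 | 0⟩
  P={0,1}:  v_{0} + v_{1} = v_{7}  so sig = ⟨2 | 1⟩
  P={0,5}:  v_{0} + v_{5} = v_{6}  so sig = ⟨2 | 1⟩
  P={1,3}:  v_{1} + v_{3} = v_{4}  so sig = ⟨2 | 1⟩
  P={1,4}:  v_{1} + v_{4} = v_{5}  so sig = ⟨2 | 1⟩
  P={1,5}:  v_{1} + v_{5} = v_{2}  so sig = ⟨2 | 1⟩
  P={2,6}:  v_{2} + v_{6} = v_{5}  so sig = ⟨2 | 1⟩
  P={2,7}:  v_{2} + v_{7} = v_{1}  so sig = ⟨2 | 1⟩
  P={4,6}:  v_{4} + v_{6} = v_{3}  so sig = ⟨2 | 1⟩
  P={4,7}:  v_{4} + v_{7} = v_{6}  so sig = ⟨2 | 1⟩
  P={5,6}:  v_{5} + v_{6} = v_{4}  so sig = ⟨2 | 1⟩
  P={6,7}:  v_{6} + v_{7} = v_{0}  so sig = ⟨2 | 1⟩
  P={2,3}:  v_{2} + v_{3} = v_{4} + v_{5}  so sig = ⟨2 | 1 1⟩
  P={0,4}:  v_{0} + v_{4} = 2·v_{6}  so sig = ⟨2 | 2⟩
  P={2,4}:  v_{2} + v_{4} = 2·v_{5}  so sig = ⟨2 | 2⟩
  P={3,5}:  v_{3} + v_{5} = 2·v_{4}  so sig = ⟨2 | 2⟩
  P={3,7}:  v_{3} + v_{7} = 2·v_{6}  so sig = ⟨2 | 2⟩
  P={0,3}:  v_{0} + v_{3} = 3·v_{6}  so sig = ⟨2 | 3⟩

Signatures (|P|; sorted positive RHS coefficients), sorted:
{ ⟨2 | 0⟩ ×3,  ⟨2 | 1⟩ ×11,  ⟨2 | 1 1⟩,  ⟨2 | 2⟩ ×4,  ⟨2 | 3⟩ }


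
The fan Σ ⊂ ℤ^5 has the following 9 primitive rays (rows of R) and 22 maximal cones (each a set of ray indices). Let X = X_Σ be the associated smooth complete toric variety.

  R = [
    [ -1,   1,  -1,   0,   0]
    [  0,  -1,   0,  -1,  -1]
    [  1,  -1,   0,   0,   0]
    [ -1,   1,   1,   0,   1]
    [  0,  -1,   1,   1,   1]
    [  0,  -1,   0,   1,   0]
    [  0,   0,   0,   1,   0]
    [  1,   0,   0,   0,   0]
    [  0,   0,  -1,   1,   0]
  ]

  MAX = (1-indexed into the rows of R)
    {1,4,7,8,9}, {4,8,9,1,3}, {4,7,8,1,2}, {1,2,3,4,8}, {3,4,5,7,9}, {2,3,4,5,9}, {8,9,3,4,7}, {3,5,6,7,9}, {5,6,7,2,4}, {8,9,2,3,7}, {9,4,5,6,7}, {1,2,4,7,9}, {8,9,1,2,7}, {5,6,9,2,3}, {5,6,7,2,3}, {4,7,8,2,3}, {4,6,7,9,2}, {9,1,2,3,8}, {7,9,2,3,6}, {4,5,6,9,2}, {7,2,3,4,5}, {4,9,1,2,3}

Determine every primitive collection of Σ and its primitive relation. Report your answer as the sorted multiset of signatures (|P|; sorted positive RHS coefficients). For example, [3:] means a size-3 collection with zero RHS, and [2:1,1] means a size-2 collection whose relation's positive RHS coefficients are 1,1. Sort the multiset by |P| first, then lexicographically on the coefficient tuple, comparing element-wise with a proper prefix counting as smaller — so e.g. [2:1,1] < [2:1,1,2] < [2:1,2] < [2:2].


Δ(Σ) — 9 vertices, 9 min non-faces:

  {6,8}:  v_{6} + v_{8} = v_{3} + v_{7} — sig = [2:1,1]
  {1,6}:  v_{1} + v_{6} = v_{2} + v_{4} + 2·v_{9} — sig = [2:1,1,2]
  {5,8}:  v_{5} + v_{8} = 2·v_{3} + v_{4} + v_{7} — sig = [2:1,1,2]
  {1,5}:  v_{1} + v_{5} = v_{2} + v_{3} + 2·v_{4} + 2·v_{9} — sig = [2:1,1,2,2]
  {1,3,7}:  v_{1} + v_{3} + v_{7} = v_{9} — sig = [3:1]
  {3,4,6}:  v_{3} + v_{4} + v_{6} = v_{5} — sig = [3:1]
  {2,4,8,9}:  v_{2} + v_{4} + v_{8} + v_{9} = 0 — sig = [4:]
  {2,5,7,9}:  v_{2} + v_{5} + v_{7} + v_{9} = 2·v_{6} — sig = [4:2]
  {2,3,4,7,9}:  v_{2} + v_{3} + v_{4} + v_{7} + v_{9} = v_{6} — sig = [5:1]

so the primitive-relation signature multiset is
[[2:1,1], [2:1,1,2], [2:1,1,2], [2:1,1,2,2], [3:1], [3:1], [4:], [4:2], [5:1]]


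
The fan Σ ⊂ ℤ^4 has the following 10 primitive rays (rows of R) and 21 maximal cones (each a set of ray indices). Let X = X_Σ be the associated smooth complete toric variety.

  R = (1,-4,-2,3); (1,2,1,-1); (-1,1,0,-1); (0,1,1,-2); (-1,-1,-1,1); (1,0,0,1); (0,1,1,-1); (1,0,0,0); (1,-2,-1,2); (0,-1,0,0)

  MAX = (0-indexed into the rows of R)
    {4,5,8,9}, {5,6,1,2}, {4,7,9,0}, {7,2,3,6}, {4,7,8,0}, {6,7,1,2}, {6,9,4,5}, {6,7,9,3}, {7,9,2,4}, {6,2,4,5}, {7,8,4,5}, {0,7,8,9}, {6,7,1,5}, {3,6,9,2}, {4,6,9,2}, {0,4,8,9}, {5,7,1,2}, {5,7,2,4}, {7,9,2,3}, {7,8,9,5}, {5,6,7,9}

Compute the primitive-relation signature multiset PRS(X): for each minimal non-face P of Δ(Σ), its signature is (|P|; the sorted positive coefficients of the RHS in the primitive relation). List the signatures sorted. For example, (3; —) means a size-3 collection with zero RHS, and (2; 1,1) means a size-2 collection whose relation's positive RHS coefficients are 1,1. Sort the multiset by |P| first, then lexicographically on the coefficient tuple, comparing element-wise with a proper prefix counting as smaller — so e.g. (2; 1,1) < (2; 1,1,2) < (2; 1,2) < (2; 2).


The 20 primitive collections of Σ (r=10, n=4):

  P={0,1}:  v_{0} + v_{1} = v_{7} + v_{8} ; sig = (2; 1,1)
  P={0,6}:  v_{0} + v_{6} = v_{8} + v_{9} ; sig = (2; 1,1)
  P={1,4}:  v_{1} + v_{4} = v_{2} + v_{5} ; sig = (2; 1,1)
  P={1,8}:  v_{1} + v_{8} = v_{5} + v_{7} ; sig = (2; 1,1)
  P={1,9}:  v_{1} + v_{9} = v_{6} + v_{7} ; sig = (2; 1,1)
  P={2,8}:  v_{2} + v_{8} = v_{4} + v_{7} ; sig = (2; 1,1)
  P={3,4}:  v_{3} + v_{4} = v_{2} + v_{9} ; sig = (2; 1,1)
  P={3,5}:  v_{3} + v_{5} = v_{6} + v_{7} ; sig = (2; 1,1)
  P={3,8}:  v_{3} + v_{8} = v_{7} + v_{9} ; sig = (2; 1,1)
  P={6,8}:  v_{6} + v_{8} = v_{5} + v_{9} ; sig = (2; 1,1)
  P={0,2}:  v_{0} + v_{2} = 2·v_{4} + 2·v_{7} + v_{9} ; sig = (2; 1,2,2)
  P={0,3}:  v_{0} + v_{3} = v_{4} + 2·v_{7} + 2·v_{9} ; sig = (2; 1,2,2)
  P={1,3}:  v_{1} + v_{3} = v_{2} + 2·v_{6} + 2·v_{7} ; sig = (2; 1,2,2)
  P={0,5}:  v_{0} + v_{5} = 2·v_{8} ; sig = (2; 2)
  P={2,5,9}:  v_{2} + v_{5} + v_{9} = 0 ; sig = (3; —)
  P={4,6,7}:  v_{4} + v_{6} + v_{7} = 0 ; sig = (3; —)
  P={2,5,6,7}:  v_{2} + v_{5} + v_{6} + v_{7} = v_{1} ; sig = (4; 1)
  P={2,6,7,9}:  v_{2} + v_{6} + v_{7} + v_{9} = v_{3} ; sig = (4; 1)
  P={4,5,7,9}:  v_{4} + v_{5} + v_{7} + v_{9} = v_{8} ; sig = (4; 1)
  P={4,7,8,9}:  v_{4} + v_{7} + v_{8} + v_{9} = v_{0} ; sig = (4; 1)

so the primitive-relation signature multiset is
    (2; 1,1)
    (2; 1,1)
    (2; 1,1)
    (2; 1,1)
    (2; 1,1)
    (2; 1,1)
    (2; 1,1)
    (2; 1,1)
    (2; 1,1)
    (2; 1,1)
    (2; 1,2,2)
    (2; 1,2,2)
    (2; 1,2,2)
    (2; 2)
    (3; —)
    (3; —)
    (4; 1)
    (4; 1)
    (4; 1)
    (4; 1)


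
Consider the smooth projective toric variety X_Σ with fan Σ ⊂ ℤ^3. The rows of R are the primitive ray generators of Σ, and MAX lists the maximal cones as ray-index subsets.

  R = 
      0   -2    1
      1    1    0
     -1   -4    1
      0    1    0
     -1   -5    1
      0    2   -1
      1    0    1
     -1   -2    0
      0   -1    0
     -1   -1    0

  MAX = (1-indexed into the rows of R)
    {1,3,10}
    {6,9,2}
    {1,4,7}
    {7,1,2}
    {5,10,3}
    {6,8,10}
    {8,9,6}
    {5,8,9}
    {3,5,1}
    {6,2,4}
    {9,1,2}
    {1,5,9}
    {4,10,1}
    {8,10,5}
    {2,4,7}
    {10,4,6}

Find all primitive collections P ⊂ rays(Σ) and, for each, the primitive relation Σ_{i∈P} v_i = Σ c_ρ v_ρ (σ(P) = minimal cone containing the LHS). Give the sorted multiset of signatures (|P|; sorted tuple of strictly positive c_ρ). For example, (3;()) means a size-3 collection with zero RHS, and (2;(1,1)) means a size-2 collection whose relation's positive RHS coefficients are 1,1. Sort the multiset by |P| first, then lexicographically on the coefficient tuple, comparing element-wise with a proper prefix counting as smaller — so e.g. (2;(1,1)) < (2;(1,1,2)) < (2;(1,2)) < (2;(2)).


23 collections generate NE(X_Σ); each relation:

  P={1,6}:  v_{1} + v_{6} = 0 — sig = (2;())
  P={2,10}:  v_{2} + v_{10} = 0 — sig = (2;())
  P={4,9}:  v_{4} + v_{9} = 0 — sig = (2;())
  P={1,8}:  v_{1} + v_{8} = v_{3} — sig = (2;(1))
  P={2,8}:  v_{2} + v_{8} = v_{9} — sig = (2;(1))
  P={3,6}:  v_{3} + v_{6} = v_{8} — sig = (2;(1))
  P={3,9}:  v_{3} + v_{9} = v_{5} — sig = (2;(1))
  P={4,5}:  v_{4} + v_{5} = v_{3} — sig = (2;(1))
  P={4,8}:  v_{4} + v_{8} = v_{10} — sig = (2;(1))
  P={7,8}:  v_{7} + v_{8} = v_{1} — sig = (2;(1))
  P={9,10}:  v_{9} + v_{10} = v_{8} — sig = (2;(1))
  P={2,3}:  v_{2} + v_{3} = v_{1} + v_{9} — sig = (2;(1,1))
  P={3,4}:  v_{3} + v_{4} = v_{1} + v_{10} — sig = (2;(1,1))
  P={3,8}:  v_{3} + v_{8} = v_{5} + v_{10} — sig = (2;(1,1))
  P={5,6}:  v_{5} + v_{6} = v_{8} + v_{9} — sig = (2;(1,1))
  P={6,7}:  v_{6} + v_{7} = v_{2} + v_{4} — sig = (2;(1,1))
  P={7,9}:  v_{7} + v_{9} = v_{1} + v_{2} — sig = (2;(1,1))
  P={7,10}:  v_{7} + v_{10} = v_{1} + v_{4} — sig = (2;(1,1))
  P={2,5}:  v_{2} + v_{5} = v_{1} + 2·v_{9} — sig = (2;(1,2))
  P={5,7}:  v_{5} + v_{7} = 2·v_{1} + v_{9} — sig = (2;(1,2))
  P={3,7}:  v_{3} + v_{7} = 2·v_{1} — sig = (2;(2))
  P={1,2,4}:  v_{1} + v_{2} + v_{4} = v_{7} — sig = (3;(1))
  P={1,5,10}:  v_{1} + v_{5} + v_{10} = 2·v_{3} — sig = (3;(2))

so the primitive-relation signature multiset is
    |P|=2: 21 collections, coeffs (), (), (), (1), (1), (1), (1), (1), (1), (1), (1), (1,1), (1,1), (1,1), (1,1), (1,1), (1,1), (1,1), (1,2), (1,2), (2)
    |P|=3: 2 collections, coeffs (1), (2)


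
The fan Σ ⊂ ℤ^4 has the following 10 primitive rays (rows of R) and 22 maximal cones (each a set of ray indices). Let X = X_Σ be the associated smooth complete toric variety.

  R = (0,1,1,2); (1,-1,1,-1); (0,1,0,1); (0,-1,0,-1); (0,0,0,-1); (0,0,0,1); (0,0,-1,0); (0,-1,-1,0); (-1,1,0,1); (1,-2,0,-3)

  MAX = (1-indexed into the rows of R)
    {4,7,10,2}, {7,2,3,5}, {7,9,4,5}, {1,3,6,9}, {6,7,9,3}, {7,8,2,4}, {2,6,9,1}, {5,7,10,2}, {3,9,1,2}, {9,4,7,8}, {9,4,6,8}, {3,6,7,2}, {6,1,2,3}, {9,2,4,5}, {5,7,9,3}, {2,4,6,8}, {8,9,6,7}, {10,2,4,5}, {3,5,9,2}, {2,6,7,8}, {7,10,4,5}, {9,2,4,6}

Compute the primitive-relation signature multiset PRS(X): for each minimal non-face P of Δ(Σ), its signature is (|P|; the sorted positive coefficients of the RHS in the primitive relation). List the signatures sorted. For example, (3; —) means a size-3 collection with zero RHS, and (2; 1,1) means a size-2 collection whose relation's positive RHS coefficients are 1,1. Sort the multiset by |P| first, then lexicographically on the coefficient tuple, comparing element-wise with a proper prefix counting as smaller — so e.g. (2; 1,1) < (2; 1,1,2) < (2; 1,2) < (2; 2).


18 minimal non-faces of Δ(Σ) (on 10 rays):

  P={3,4}:  v_{3} + v_{4} = 0  →  sig = (2; —)
  P={5,6}:  v_{5} + v_{6} = 0  →  sig = (2; —)
  P={1,10}:  v_{1} + v_{10} = v_{2}  →  sig = (2; 1)
  P={1,7}:  v_{1} + v_{7} = v_{3} + v_{6}  →  sig = (2; 1,1)
  P={3,8}:  v_{3} + v_{8} = v_{6} + v_{7}  →  sig = (2; 1,1)
  P={5,8}:  v_{5} + v_{8} = v_{4} + v_{7}  →  sig = (2; 1,1)
  P={9,10}:  v_{9} + v_{10} = v_{4} + v_{5}  →  sig = (2; 1,1)
  P={1,4}:  v_{1} + v_{4} = v_{2} + v_{6} + v_{9}  →  sig = (2; 1,1,1)
  P={1,5}:  v_{1} + v_{5} = v_{2} + v_{3} + v_{9}  →  sig = (2; 1,1,1)
  P={3,10}:  v_{3} + v_{10} = v_{2} + v_{5} + v_{7}  →  sig = (2; 1,1,1)
  P={6,10}:  v_{6} + v_{10} = v_{2} + v_{4} + v_{7}  →  sig = (2; 1,1,1)
  P={8,10}:  v_{8} + v_{10} = v_{2} + 2·v_{4} + 2·v_{7}  →  sig = (2; 1,2,2)
  P={1,8}:  v_{1} + v_{8} = 2·v_{6}  →  sig = (2; 2)
  P={2,7,9}:  v_{2} + v_{7} + v_{9} = 0  →  sig = (3; —)
  P={4,6,7}:  v_{4} + v_{6} + v_{7} = v_{8}  →  sig = (3; 1)
  P={2,8,9}:  v_{2} + v_{8} + v_{9} = v_{4} + v_{6}  →  sig = (3; 1,1)
  P={2,3,6,9}:  v_{2} + v_{3} + v_{6} + v_{9} = v_{1}  →  sig = (4; 1)
  P={2,4,5,7}:  v_{2} + v_{4} + v_{5} + v_{7} = v_{10}  →  sig = (4; 1)

Signatures (|P|; sorted positive RHS coefficients), sorted:
[(2; —), (2; —), (2; 1), (2; 1,1), (2; 1,1), (2; 1,1), (2; 1,1), (2; 1,1,1), (2; 1,1,1), (2; 1,1,1), (2; 1,1,1), (2; 1,2,2), (2; 2), (3; —), (3; 1), (3; 1,1), (4; 1), (4; 1)]


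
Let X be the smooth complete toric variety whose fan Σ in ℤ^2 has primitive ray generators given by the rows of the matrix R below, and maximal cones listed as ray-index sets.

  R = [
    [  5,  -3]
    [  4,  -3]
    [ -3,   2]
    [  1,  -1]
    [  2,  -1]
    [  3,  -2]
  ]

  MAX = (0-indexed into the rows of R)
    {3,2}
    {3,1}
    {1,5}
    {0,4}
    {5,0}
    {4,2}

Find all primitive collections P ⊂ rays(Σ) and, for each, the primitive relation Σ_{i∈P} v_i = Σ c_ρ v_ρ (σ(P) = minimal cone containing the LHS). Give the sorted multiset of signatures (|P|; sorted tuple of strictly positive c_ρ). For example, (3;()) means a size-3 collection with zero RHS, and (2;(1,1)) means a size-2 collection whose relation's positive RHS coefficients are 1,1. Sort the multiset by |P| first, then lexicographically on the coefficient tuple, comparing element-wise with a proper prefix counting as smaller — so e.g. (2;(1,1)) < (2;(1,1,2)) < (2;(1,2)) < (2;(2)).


Minimal non-faces — 9 found among 6 rays, 6 max cones:

  P = {2,5}:  v_{2} + v_{5} = 0 — sig = (2;())
  P = {0,2}:  v_{0} + v_{2} = v_{4} — sig = (2;(1))
  P = {1,2}:  v_{1} + v_{2} = v_{3} — sig = (2;(1))
  P = {3,4}:  v_{3} + v_{4} = v_{5} — sig = (2;(1))
  P = {3,5}:  v_{3} + v_{5} = v_{1} — sig = (2;(1))
  P = {4,5}:  v_{4} + v_{5} = v_{0} — sig = (2;(1))
  P = {0,3}:  v_{0} + v_{3} = 2·v_{5} — sig = (2;(2))
  P = {1,4}:  v_{1} + v_{4} = 2·v_{5} — sig = (2;(2))
  P = {0,1}:  v_{0} + v_{1} = 3·v_{5} — sig = (2;(3))

so the primitive-relation signature multiset is
[(2;()), (2;(1)), (2;(1)), (2;(1)), (2;(1)), (2;(1)), (2;(2)), (2;(2)), (2;(3))]


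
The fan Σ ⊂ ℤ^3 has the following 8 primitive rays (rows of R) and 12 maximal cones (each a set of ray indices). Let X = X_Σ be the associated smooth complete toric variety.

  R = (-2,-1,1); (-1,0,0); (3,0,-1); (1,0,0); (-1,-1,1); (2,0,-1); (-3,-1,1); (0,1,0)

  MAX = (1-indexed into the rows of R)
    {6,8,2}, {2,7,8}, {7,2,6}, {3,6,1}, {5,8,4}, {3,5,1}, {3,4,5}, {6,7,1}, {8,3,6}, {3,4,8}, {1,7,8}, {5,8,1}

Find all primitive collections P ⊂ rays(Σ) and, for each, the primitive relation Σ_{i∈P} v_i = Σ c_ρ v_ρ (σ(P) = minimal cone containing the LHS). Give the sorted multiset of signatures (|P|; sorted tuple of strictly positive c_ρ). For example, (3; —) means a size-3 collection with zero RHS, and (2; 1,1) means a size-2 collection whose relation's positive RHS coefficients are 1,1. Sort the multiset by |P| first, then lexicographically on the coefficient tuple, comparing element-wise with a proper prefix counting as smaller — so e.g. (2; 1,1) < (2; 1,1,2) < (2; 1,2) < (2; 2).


Δ(Σ) — 8 vertices, 14 min non-faces:

  • {2,4}:  v_{2} + v_{4} = 0  ⟹  sig = (2; —)
  • {1,2}:  v_{1} + v_{2} = v_{7}  ⟹  sig = (2; 1)
  • {1,4}:  v_{1} + v_{4} = v_{5}  ⟹  sig = (2; 1)
  • {2,3}:  v_{2} + v_{3} = v_{6}  ⟹  sig = (2; 1)
  • {2,5}:  v_{2} + v_{5} = v_{1}  ⟹  sig = (2; 1)
  • {4,6}:  v_{4} + v_{6} = v_{3}  ⟹  sig = (2; 1)
  • {4,7}:  v_{4} + v_{7} = v_{1}  ⟹  sig = (2; 1)
  • {3,7}:  v_{3} + v_{7} = v_{1} + v_{6}  ⟹  sig = (2; 1,1)
  • {5,6}:  v_{5} + v_{6} = v_{1} + v_{3}  ⟹  sig = (2; 1,1)
  • {5,7}:  v_{5} + v_{7} = 2·v_{1}  ⟹  sig = (2; 2)
  • {1,6,8}:  v_{1} + v_{6} + v_{8} = 0  ⟹  sig = (3; —)
  • {1,3,8}:  v_{1} + v_{3} + v_{8} = v_{4}  ⟹  sig = (3; 1)
  • {6,7,8}:  v_{6} + v_{7} + v_{8} = v_{2}  ⟹  sig = (3; 1)
  • {3,5,8}:  v_{3} + v_{5} + v_{8} = 2·v_{4}  ⟹  sig = (3; 2)

Sorted signature multiset PRS(X):
    (2; —)
    (2; 1)
    (2; 1)
    (2; 1)
    (2; 1)
    (2; 1)
    (2; 1)
    (2; 1,1)
    (2; 1,1)
    (2; 2)
    (3; —)
    (3; 1)
    (3; 1)
    (3; 2)


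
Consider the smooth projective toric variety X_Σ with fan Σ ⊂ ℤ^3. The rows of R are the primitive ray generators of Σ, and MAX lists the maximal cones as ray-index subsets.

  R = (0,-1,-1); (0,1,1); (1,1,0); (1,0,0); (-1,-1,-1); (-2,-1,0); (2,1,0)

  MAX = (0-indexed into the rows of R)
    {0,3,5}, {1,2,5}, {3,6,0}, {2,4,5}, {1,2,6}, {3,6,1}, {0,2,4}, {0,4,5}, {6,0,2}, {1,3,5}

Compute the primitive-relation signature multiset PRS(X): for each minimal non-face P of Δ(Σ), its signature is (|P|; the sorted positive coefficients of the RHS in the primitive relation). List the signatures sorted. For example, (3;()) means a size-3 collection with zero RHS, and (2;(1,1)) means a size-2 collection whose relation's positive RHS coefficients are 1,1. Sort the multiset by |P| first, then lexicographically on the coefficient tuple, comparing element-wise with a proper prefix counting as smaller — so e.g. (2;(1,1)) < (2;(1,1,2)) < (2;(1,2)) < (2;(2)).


Δ(Σ) — 7 vertices, 7 min non-faces:

  P = {0,1}:  v_{0} + v_{1} = 0  ⇒ sig = (2;())
  P = {5,6}:  v_{5} + v_{6} = 0  ⇒ sig = (2;())
  P = {2,3}:  v_{2} + v_{3} = v_{6}  ⇒ sig = (2;(1))
  P = {3,4}:  v_{3} + v_{4} = v_{0}  ⇒ sig = (2;(1))
  P = {1,4}:  v_{1} + v_{4} = v_{2} + v_{5}  ⇒ sig = (2;(1,1))
  P = {4,6}:  v_{4} + v_{6} = v_{0} + v_{2}  ⇒ sig = (2;(1,1))
  P = {0,2,5}:  v_{0} + v_{2} + v_{5} = v_{4}  ⇒ sig = (3;(1))

Signatures (|P|; sorted positive RHS coefficients), sorted:
[(2;()), (2;()), (2;(1)), (2;(1)), (2;(1,1)), (2;(1,1)), (3;(1))]


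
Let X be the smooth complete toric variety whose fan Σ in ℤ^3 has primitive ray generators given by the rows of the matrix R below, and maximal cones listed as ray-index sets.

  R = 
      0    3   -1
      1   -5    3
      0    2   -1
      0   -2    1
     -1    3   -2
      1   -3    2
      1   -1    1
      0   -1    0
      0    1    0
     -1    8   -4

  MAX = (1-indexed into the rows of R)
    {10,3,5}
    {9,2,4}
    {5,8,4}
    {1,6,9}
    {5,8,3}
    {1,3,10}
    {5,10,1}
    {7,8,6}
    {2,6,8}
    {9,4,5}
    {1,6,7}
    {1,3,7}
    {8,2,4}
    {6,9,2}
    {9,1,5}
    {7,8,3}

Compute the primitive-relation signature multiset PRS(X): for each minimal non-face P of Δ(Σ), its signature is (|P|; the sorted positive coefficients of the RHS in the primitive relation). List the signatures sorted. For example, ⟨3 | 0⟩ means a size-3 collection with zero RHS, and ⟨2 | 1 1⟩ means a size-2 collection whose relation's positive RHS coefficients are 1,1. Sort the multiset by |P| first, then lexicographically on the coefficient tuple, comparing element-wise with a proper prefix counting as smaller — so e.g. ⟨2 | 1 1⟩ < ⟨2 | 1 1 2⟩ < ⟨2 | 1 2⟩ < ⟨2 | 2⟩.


22 minimal non-faces of Δ(Σ) (on 10 rays):

  • {3,4}:  v_{3} + v_{4} = 0 — sig = ⟨2 | 0⟩
  • {5,6}:  v_{5} + v_{6} = 0 — sig = ⟨2 | 0⟩
  • {8,9}:  v_{8} + v_{9} = 0 — sig = ⟨2 | 0⟩
  • {1,4}:  v_{1} + v_{4} = v_{9} — sig = ⟨2 | 1⟩
  • {1,8}:  v_{1} + v_{8} = v_{3} — sig = ⟨2 | 1⟩
  • {2,3}:  v_{2} + v_{3} = v_{6} — sig = ⟨2 | 1⟩
  • {2,5}:  v_{2} + v_{5} = v_{4} — sig = ⟨2 | 1⟩
  • {2,10}:  v_{2} + v_{10} = v_{1} — sig = ⟨2 | 1⟩
  • {3,6}:  v_{3} + v_{6} = v_{7} — sig = ⟨2 | 1⟩
  • {3,9}:  v_{3} + v_{9} = v_{1} — sig = ⟨2 | 1⟩
  • {4,6}:  v_{4} + v_{6} = v_{2} — sig = ⟨2 | 1⟩
  • {4,7}:  v_{4} + v_{7} = v_{6} — sig = ⟨2 | 1⟩
  • {5,7}:  v_{5} + v_{7} = v_{3} — sig = ⟨2 | 1⟩
  • {1,2}:  v_{1} + v_{2} = v_{6} + v_{9} — sig = ⟨2 | 1 1⟩
  • {4,10}:  v_{4} + v_{10} = v_{1} + v_{5} — sig = ⟨2 | 1 1⟩
  • {6,10}:  v_{6} + v_{10} = v_{1} + v_{3} — sig = ⟨2 | 1 1⟩
  • {7,9}:  v_{7} + v_{9} = v_{1} + v_{6} — sig = ⟨2 | 1 1⟩
  • {7,10}:  v_{7} + v_{10} = v_{1} + 2·v_{3} — sig = ⟨2 | 1 2⟩
  • {8,10}:  v_{8} + v_{10} = 2·v_{3} + v_{5} — sig = ⟨2 | 1 2⟩
  • {9,10}:  v_{9} + v_{10} = 2·v_{1} + v_{5} — sig = ⟨2 | 1 2⟩
  • {2,7}:  v_{2} + v_{7} = 2·v_{6} — sig = ⟨2 | 2⟩
  • {1,3,5}:  v_{1} + v_{3} + v_{5} = v_{10} — sig = ⟨3 | 1⟩

Sorted signature multiset PRS(X):
    ⟨2 | 0⟩
    ⟨2 | 0⟩
    ⟨2 | 0⟩
    ⟨2 | 1⟩
    ⟨2 | 1⟩
    ⟨2 | 1⟩
    ⟨2 | 1⟩
    ⟨2 | 1⟩
    ⟨2 | 1⟩
    ⟨2 | 1⟩
    ⟨2 | 1⟩
    ⟨2 | 1⟩
    ⟨2 | 1⟩
    ⟨2 | 1 1⟩
    ⟨2 | 1 1⟩
    ⟨2 | 1 1⟩
    ⟨2 | 1 1⟩
    ⟨2 | 1 2⟩
    ⟨2 | 1 2⟩
    ⟨2 | 1 2⟩
    ⟨2 | 2⟩
    ⟨3 | 1⟩
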